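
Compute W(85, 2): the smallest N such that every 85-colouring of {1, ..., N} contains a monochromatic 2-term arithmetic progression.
W(85, 2) = 85 + 1 = 86

A 2-term AP is any pair of integers, so a monochromatic 2-AP exists iff some colour is used at least twice. With 85 colours, the colouring i ↦ i on {1, ..., 85} uses each colour once, avoiding any monochromatic pair, so W(85, 2) > 85. For {1, ..., 86}, pigeonhole forces two integers of the same colour, which form a monochromatic 2-AP. Hence W(85, 2) = 86.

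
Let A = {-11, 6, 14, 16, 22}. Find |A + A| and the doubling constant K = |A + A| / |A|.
K = |A + A| / |A| = 14/5

Enumerate A + A = {a + b : a, b ∈ A}. With |A| = 5, there are |A|^2 = 25 ordered sum pairs; collecting distinct values, A + A = {-22, -5, 3, 5, 11, 12, 20, 22, 28, 30, 32, 36, 38, 44}, so |A + A| = 14. Thus K = 14/5. For comparison, the minimum possible |A + A| over all 5-element sets is 2·5 − 1 = 9 (so min K = 9/5), attained only by arithmetic progressions.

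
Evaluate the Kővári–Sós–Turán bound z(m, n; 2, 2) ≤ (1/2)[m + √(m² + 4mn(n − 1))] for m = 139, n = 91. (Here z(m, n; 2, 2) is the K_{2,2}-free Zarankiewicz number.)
z(139, 91; 2, 2) ≤ (1/2)[139 + √(139² + 4·139·91·90)] = (1/2)[139 + √4572961] = 1138.7241

Kővári–Sós–Turán: let r_1, ..., r_139 be the row sums and z = Σ r_i the total number of 1s. Each pair of columns can share at most one row with both entries 1 (else a 2×2 all-ones block appears), so Σ_i C(r_i, 2) ≤ C(91, 2) = 4095. By convexity Σ_i C(r_i, 2) ≥ 139·C(z/139, 2) = z(z − 139)/(2·139), giving z² − 139z − 139·91·90 ≤ 0 and hence z ≤ (1/2)[139 + √(19321 + 4·1138410)] = (1/2)[139 + √4572961] ≈ (1/2)(139 + 2138.4483) = 1138.7241.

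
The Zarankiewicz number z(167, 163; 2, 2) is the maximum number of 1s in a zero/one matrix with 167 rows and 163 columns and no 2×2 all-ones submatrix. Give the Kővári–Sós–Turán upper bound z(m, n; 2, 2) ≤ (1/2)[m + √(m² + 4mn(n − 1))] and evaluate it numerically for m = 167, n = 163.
z(167, 163; 2, 2) ≤ (1/2)[167 + √(167² + 4·167·163·162)] = (1/2)[167 + √17667097] = 2185.1123

Kővári–Sós–Turán: let r_1, ..., r_167 be the row sums and z = Σ r_i the total number of 1s. Each pair of columns can share at most one row with both entries 1 (else a 2×2 all-ones block appears), so Σ_i C(r_i, 2) ≤ C(163, 2) = 13203. By convexity Σ_i C(r_i, 2) ≥ 167·C(z/167, 2) = z(z − 167)/(2·167), giving z² − 167z − 167·163·162 ≤ 0 and hence z ≤ (1/2)[167 + √(27889 + 4·4409802)] = (1/2)[167 + √17667097] ≈ (1/2)(167 + 4203.2246) = 2185.1123.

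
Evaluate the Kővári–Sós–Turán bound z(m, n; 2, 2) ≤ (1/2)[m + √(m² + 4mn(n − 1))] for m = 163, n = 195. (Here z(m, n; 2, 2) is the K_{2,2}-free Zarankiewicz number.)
z(163, 195; 2, 2) ≤ (1/2)[163 + √(163² + 4·163·195·194)] = (1/2)[163 + √24691729] = 2566.0386

Kővári–Sós–Turán: let r_1, ..., r_163 be the row sums and z = Σ r_i the total number of 1s. Each pair of columns can share at most one row with both entries 1 (else a 2×2 all-ones block appears), so Σ_i C(r_i, 2) ≤ C(195, 2) = 18915. By convexity Σ_i C(r_i, 2) ≥ 163·C(z/163, 2) = z(z − 163)/(2·163), giving z² − 163z − 163·195·194 ≤ 0 and hence z ≤ (1/2)[163 + √(26569 + 4·6166290)] = (1/2)[163 + √24691729] ≈ (1/2)(163 + 4969.0773) = 2566.0386.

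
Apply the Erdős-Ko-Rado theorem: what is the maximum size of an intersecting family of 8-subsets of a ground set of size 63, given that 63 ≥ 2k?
max |F| = C(62, 7) = 491796152

Erdős-Ko-Rado (1961): when n ≥ 2k, max |F| = C(n−1, k−1). The bound is attained by the star {A : i ∈ A} for any fixed i ∈ [n]. Here C(63−1, 8−1) = C(62, 7) = 491796152.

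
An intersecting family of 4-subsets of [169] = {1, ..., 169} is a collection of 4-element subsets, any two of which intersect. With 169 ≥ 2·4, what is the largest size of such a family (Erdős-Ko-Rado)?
max |F| = C(168, 3) = 776216

Erdős-Ko-Rado (1961): when n ≥ 2k, max |F| = C(n−1, k−1). The bound is attained by the star {A : i ∈ A} for any fixed i ∈ [n]. Here C(169−1, 4−1) = C(168, 3) = 776216.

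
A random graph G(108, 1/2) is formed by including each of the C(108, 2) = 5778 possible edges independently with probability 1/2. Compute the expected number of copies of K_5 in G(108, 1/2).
E[# K_5] = C(108, 5) · (1/2)^C(5, 2) = 111469176 / 2^10 = 13933647/128 = 108856.6171875

For each 5-subset S of vertices (there are C(108, 5) = 111469176 such S), let X_S = 1 if S induces a K_5 (all C(5, 2) = 10 edges present). Then P(X_S = 1) = (1/2)^10 = 1/1024. By linearity of expectation, E[# K_5] = C(108, 5) · (1/2)^10 = 111469176 / 1024 = 13933647/128 = 108856.6171875.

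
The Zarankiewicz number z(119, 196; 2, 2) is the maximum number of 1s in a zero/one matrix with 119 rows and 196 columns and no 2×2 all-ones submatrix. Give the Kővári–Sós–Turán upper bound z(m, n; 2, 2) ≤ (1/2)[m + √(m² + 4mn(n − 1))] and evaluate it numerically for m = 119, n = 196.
z(119, 196; 2, 2) ≤ (1/2)[119 + √(119² + 4·119·196·195)] = (1/2)[119 + √18206881] = 2192.9761

Kővári–Sós–Turán: let r_1, ..., r_119 be the row sums and z = Σ r_i the total number of 1s. Each pair of columns can share at most one row with both entries 1 (else a 2×2 all-ones block appears), so Σ_i C(r_i, 2) ≤ C(196, 2) = 19110. By convexity Σ_i C(r_i, 2) ≥ 119·C(z/119, 2) = z(z − 119)/(2·119), giving z² − 119z − 119·196·195 ≤ 0 and hence z ≤ (1/2)[119 + √(14161 + 4·4548180)] = (1/2)[119 + √18206881] ≈ (1/2)(119 + 4266.9522) = 2192.9761.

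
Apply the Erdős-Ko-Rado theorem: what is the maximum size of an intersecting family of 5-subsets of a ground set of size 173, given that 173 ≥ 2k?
max |F| = C(172, 4) = 35208615

The Erdős-Ko-Rado theorem states: for n ≥ 2k, an intersecting family of k-subsets of an n-element set has size at most C(n − 1, k − 1), with equality for 'star' families {A ⊆ [n] : |A| = k, i ∈ A} (fix an element i). For n = 173, k = 5: C(172, 4) = 35208615.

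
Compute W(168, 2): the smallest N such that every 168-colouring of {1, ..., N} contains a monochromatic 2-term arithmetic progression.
W(168, 2) = 168 + 1 = 169

A 2-term AP is any pair of integers, so a monochromatic 2-AP exists iff some colour is used at least twice. With 168 colours, the colouring i ↦ i on {1, ..., 168} uses each colour once, avoiding any monochromatic pair, so W(168, 2) > 168. For {1, ..., 169}, pigeonhole forces two integers of the same colour, which form a monochromatic 2-AP. Hence W(168, 2) = 169.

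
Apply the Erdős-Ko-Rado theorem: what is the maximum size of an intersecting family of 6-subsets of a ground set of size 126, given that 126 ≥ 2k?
max |F| = C(125, 5) = 234531275

The Erdős-Ko-Rado theorem states: for n ≥ 2k, an intersecting family of k-subsets of an n-element set has size at most C(n − 1, k − 1), with equality for 'star' families {A ⊆ [n] : |A| = k, i ∈ A} (fix an element i). For n = 126, k = 6: C(125, 5) = 234531275.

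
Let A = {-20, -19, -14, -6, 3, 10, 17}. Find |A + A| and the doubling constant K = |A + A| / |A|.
K = |A + A| / |A| = 26/7

Enumerate A + A = {a + b : a, b ∈ A}. With |A| = 7, there are |A|^2 = 49 ordered sum pairs; collecting distinct values, A + A = {-40, -39, -38, -34, -33, -28, -26, -25, -20, -17, -16, -12, -11, -10, -9, -4, -3, -2, 3, 4, 6, 11, 13, 20, 27, 34}, so |A + A| = 26. Thus K = 26/7. For comparison, the minimum possible |A + A| over all 7-element sets is 2·7 − 1 = 13 (so min K = 13/7), attained only by arithmetic progressions.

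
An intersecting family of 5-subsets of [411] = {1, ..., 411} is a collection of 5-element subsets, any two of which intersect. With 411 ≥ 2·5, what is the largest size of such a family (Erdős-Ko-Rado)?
max |F| = C(410, 4) = 1160247110

The Erdős-Ko-Rado theorem states: for n ≥ 2k, an intersecting family of k-subsets of an n-element set has size at most C(n − 1, k − 1), with equality for 'star' families {A ⊆ [n] : |A| = k, i ∈ A} (fix an element i). For n = 411, k = 5: C(410, 4) = 1160247110.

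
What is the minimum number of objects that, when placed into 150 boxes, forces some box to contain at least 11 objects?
n = (11 − 1)·150 + 1 = 1501

By the generalised pigeonhole principle, to guarantee some box contains ≥ r objects we need more than (r − 1) · k objects total. Threshold: n = (r − 1) · k + 1. With r = 11 and k = 150: n = 10 · 150 + 1 = 1500 + 1 = 1501. For n = 1500 = 10 · 150, we can put exactly 10 objects in every box, avoiding 11 in any single one — so 1501 is tight.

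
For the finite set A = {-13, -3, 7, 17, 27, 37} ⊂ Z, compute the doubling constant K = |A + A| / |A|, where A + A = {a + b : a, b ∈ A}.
K = |A + A| / |A| = 11/6

Enumerate A + A = {a + b : a, b ∈ A}. With |A| = 6, there are |A|^2 = 36 ordered sum pairs; collecting distinct values, A + A = {-26, -16, -6, 4, 14, 24, 34, 44, 54, 64, 74}, so |A + A| = 11. Thus K = 11/6. Here |A + A| = 2|A| − 1 = 11, the minimum possible — so K = 11/6 is minimal, which holds iff A is an arithmetic progression.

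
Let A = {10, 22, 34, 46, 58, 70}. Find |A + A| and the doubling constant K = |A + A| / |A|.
K = |A + A| / |A| = 11/6

Enumerate A + A = {a + b : a, b ∈ A}. With |A| = 6, there are |A|^2 = 36 ordered sum pairs; collecting distinct values, A + A = {20, 32, 44, 56, 68, 80, 92, 104, 116, 128, 140}, so |A + A| = 11. Thus K = 11/6. Here |A + A| = 2|A| − 1 = 11, the minimum possible — so K = 11/6 is minimal, which holds iff A is an arithmetic progression.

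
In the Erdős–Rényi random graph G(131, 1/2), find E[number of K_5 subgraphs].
E[# K_5] = C(131, 5) · (1/2)^C(5, 2) = 297602656 / 2^10 = 9300083/32 = 290627.59375

For each 5-subset S of vertices (there are C(131, 5) = 297602656 such S), let X_S = 1 if S induces a K_5 (all C(5, 2) = 10 edges present). Then P(X_S = 1) = (1/2)^10 = 1/1024. By linearity of expectation, E[# K_5] = C(131, 5) · (1/2)^10 = 297602656 / 1024 = 9300083/32 = 290627.59375.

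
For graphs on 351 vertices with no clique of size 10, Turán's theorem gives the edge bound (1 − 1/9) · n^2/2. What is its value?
Turán density bound = (8/9) · 351^2/2 = 54756

Turán's theorem: ex(n, K_{r+1}) is achieved by the complete r-partite Turán graph T(n, r) with parts as balanced as possible, and is at most (1 − 1/r) · n^2/2. For r = 9, n = 351: the density bound is (8/9) · 123201/2 = 54756. Since 9 ∣ 351, the Turán graph T(351, 9) has parts of equal size 39, and its edge count e(T(351, 9)) = 54756 attains the density bound exactly.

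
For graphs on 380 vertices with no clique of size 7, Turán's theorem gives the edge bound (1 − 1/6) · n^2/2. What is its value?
Turán density bound = (5/6) · 380^2/2 = 180500/3 ≈ 60166.6667

Turán's theorem: ex(n, K_{r+1}) is achieved by the complete r-partite Turán graph T(n, r) with parts as balanced as possible, and is at most (1 − 1/r) · n^2/2. For r = 6, n = 380: the density bound is (5/6) · 144400/2 = 180500/3 ≈ 60166.6667. The integer-valued extremum is e(T(380, 6)) = 60166, which is strictly less than the density bound 180500/3 since 6 ∤ 380 (the parts of T(380, 6) cannot all be equal).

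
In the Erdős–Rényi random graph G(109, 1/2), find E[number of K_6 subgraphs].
E[# K_6] = C(109, 6) · (1/2)^C(6, 2) = 2025023364 / 2^15 = 506255841/8192 ≈ 61798.808716

For each 6-subset S of vertices (there are C(109, 6) = 2025023364 such S), let X_S = 1 if S induces a K_6 (all C(6, 2) = 15 edges present). Then P(X_S = 1) = (1/2)^15 = 1/32768. By linearity of expectation, E[# K_6] = C(109, 6) · (1/2)^15 = 2025023364 / 32768 = 506255841/8192 ≈ 61798.808716.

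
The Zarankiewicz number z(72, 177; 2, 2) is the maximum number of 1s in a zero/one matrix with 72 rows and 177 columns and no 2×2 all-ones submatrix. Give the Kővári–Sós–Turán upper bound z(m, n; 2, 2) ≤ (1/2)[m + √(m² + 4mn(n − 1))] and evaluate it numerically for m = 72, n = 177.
z(72, 177; 2, 2) ≤ (1/2)[72 + √(72² + 4·72·177·176)] = (1/2)[72 + √8976960] = 1534.0788

Kővári–Sós–Turán: let r_1, ..., r_72 be the row sums and z = Σ r_i the total number of 1s. Each pair of columns can share at most one row with both entries 1 (else a 2×2 all-ones block appears), so Σ_i C(r_i, 2) ≤ C(177, 2) = 15576. By convexity Σ_i C(r_i, 2) ≥ 72·C(z/72, 2) = z(z − 72)/(2·72), giving z² − 72z − 72·177·176 ≤ 0 and hence z ≤ (1/2)[72 + √(5184 + 4·2242944)] = (1/2)[72 + √8976960] ≈ (1/2)(72 + 2996.1575) = 1534.0788.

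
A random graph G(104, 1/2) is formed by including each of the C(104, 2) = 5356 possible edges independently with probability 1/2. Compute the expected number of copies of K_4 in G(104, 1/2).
E[# K_4] = C(104, 4) · (1/2)^C(4, 2) = 4598126 / 2^6 = 2299063/32 = 71845.71875

For each 4-subset S of vertices (there are C(104, 4) = 4598126 such S), let X_S = 1 if S induces a K_4 (all C(4, 2) = 6 edges present). Then P(X_S = 1) = (1/2)^6 = 1/64. By linearity of expectation, E[# K_4] = C(104, 4) · (1/2)^6 = 4598126 / 64 = 2299063/32 = 71845.71875.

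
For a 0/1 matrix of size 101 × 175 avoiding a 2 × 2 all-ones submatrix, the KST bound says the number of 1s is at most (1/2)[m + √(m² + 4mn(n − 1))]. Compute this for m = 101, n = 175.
z(101, 175; 2, 2) ≤ (1/2)[101 + √(101² + 4·101·175·174)] = (1/2)[101 + √12312001] = 1804.9231

Kővári–Sós–Turán: let r_1, ..., r_101 be the row sums and z = Σ r_i the total number of 1s. Each pair of columns can share at most one row with both entries 1 (else a 2×2 all-ones block appears), so Σ_i C(r_i, 2) ≤ C(175, 2) = 15225. By convexity Σ_i C(r_i, 2) ≥ 101·C(z/101, 2) = z(z − 101)/(2·101), giving z² − 101z − 101·175·174 ≤ 0 and hence z ≤ (1/2)[101 + √(10201 + 4·3075450)] = (1/2)[101 + √12312001] ≈ (1/2)(101 + 3508.8461) = 1804.9231.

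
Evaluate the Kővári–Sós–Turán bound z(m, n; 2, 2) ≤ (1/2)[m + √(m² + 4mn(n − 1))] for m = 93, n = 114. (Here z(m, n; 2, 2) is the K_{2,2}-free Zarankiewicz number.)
z(93, 114; 2, 2) ≤ (1/2)[93 + √(93² + 4·93·114·113)] = (1/2)[93 + √4800753] = 1142.031

Kővári–Sós–Turán: let r_1, ..., r_93 be the row sums and z = Σ r_i the total number of 1s. Each pair of columns can share at most one row with both entries 1 (else a 2×2 all-ones block appears), so Σ_i C(r_i, 2) ≤ C(114, 2) = 6441. By convexity Σ_i C(r_i, 2) ≥ 93·C(z/93, 2) = z(z − 93)/(2·93), giving z² − 93z − 93·114·113 ≤ 0 and hence z ≤ (1/2)[93 + √(8649 + 4·1198026)] = (1/2)[93 + √4800753] ≈ (1/2)(93 + 2191.0621) = 1142.031.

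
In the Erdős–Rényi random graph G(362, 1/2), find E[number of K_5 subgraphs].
E[# K_5] = C(362, 5) · (1/2)^C(5, 2) = 50386536012 / 2^10 = 12596634003/256 ≈ 49205601.574219

For each 5-subset S of vertices (there are C(362, 5) = 50386536012 such S), let X_S = 1 if S induces a K_5 (all C(5, 2) = 10 edges present). Then P(X_S = 1) = (1/2)^10 = 1/1024. By linearity of expectation, E[# K_5] = C(362, 5) · (1/2)^10 = 50386536012 / 1024 = 12596634003/256 ≈ 49205601.574219.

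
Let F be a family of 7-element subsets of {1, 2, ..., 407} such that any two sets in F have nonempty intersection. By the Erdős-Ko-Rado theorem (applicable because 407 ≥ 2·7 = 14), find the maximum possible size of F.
max |F| = C(406, 6) = 5993843472981

The Erdős-Ko-Rado theorem states: for n ≥ 2k, an intersecting family of k-subsets of an n-element set has size at most C(n − 1, k − 1), with equality for 'star' families {A ⊆ [n] : |A| = k, i ∈ A} (fix an element i). For n = 407, k = 7: C(406, 6) = 5993843472981.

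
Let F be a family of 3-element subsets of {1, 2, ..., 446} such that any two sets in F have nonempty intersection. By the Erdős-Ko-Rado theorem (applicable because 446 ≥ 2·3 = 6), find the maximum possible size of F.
max |F| = C(445, 2) = 98790

Erdős-Ko-Rado (1961): when n ≥ 2k, max |F| = C(n−1, k−1). The bound is attained by the star {A : i ∈ A} for any fixed i ∈ [n]. Here C(446−1, 3−1) = C(445, 2) = 98790.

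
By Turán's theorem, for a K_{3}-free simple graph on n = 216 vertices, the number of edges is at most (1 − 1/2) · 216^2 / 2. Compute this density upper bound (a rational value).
Turán density bound = (1/2) · 216^2/2 = 11664

Turán's theorem: ex(n, K_{r+1}) is achieved by the complete r-partite Turán graph T(n, r) with parts as balanced as possible, and is at most (1 − 1/r) · n^2/2. For r = 2, n = 216: the density bound is (1/2) · 46656/2 = 11664. Since 2 ∣ 216, the Turán graph T(216, 2) has parts of equal size 108, and its edge count e(T(216, 2)) = 11664 attains the density bound exactly.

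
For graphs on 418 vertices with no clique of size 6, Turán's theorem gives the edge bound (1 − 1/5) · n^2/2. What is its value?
Turán density bound = (4/5) · 418^2/2 = 349448/5 ≈ 69889.6

Turán's theorem: ex(n, K_{r+1}) is achieved by the complete r-partite Turán graph T(n, r) with parts as balanced as possible, and is at most (1 − 1/r) · n^2/2. For r = 5, n = 418: the density bound is (4/5) · 174724/2 = 349448/5 ≈ 69889.6. The integer-valued extremum is e(T(418, 5)) = 69889, which is strictly less than the density bound 349448/5 since 5 ∤ 418 (the parts of T(418, 5) cannot all be equal).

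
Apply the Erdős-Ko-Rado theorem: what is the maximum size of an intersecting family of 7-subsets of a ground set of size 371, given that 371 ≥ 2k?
max |F| = C(370, 6) = 3421239098460

The Erdős-Ko-Rado theorem states: for n ≥ 2k, an intersecting family of k-subsets of an n-element set has size at most C(n − 1, k − 1), with equality for 'star' families {A ⊆ [n] : |A| = k, i ∈ A} (fix an element i). For n = 371, k = 7: C(370, 6) = 3421239098460.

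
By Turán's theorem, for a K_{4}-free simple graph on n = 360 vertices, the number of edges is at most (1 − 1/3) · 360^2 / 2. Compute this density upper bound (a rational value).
Turán density bound = (2/3) · 360^2/2 = 43200

Turán's theorem: ex(n, K_{r+1}) is achieved by the complete r-partite Turán graph T(n, r) with parts as balanced as possible, and is at most (1 − 1/r) · n^2/2. For r = 3, n = 360: the density bound is (2/3) · 129600/2 = 43200. Since 3 ∣ 360, the Turán graph T(360, 3) has parts of equal size 120, and its edge count e(T(360, 3)) = 43200 attains the density bound exactly.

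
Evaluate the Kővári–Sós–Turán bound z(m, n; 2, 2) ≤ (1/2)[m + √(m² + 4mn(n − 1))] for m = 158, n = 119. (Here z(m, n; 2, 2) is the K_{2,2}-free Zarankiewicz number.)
z(158, 119; 2, 2) ≤ (1/2)[158 + √(158² + 4·158·119·118)] = (1/2)[158 + √8899508] = 1570.6022

Kővári–Sós–Turán: let r_1, ..., r_158 be the row sums and z = Σ r_i the total number of 1s. Each pair of columns can share at most one row with both entries 1 (else a 2×2 all-ones block appears), so Σ_i C(r_i, 2) ≤ C(119, 2) = 7021. By convexity Σ_i C(r_i, 2) ≥ 158·C(z/158, 2) = z(z − 158)/(2·158), giving z² − 158z − 158·119·118 ≤ 0 and hence z ≤ (1/2)[158 + √(24964 + 4·2218636)] = (1/2)[158 + √8899508] ≈ (1/2)(158 + 2983.2043) = 1570.6022.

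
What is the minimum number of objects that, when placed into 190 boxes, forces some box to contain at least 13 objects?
n = (13 − 1)·190 + 1 = 2281

By the generalised pigeonhole principle, to guarantee some box contains ≥ r objects we need more than (r − 1) · k objects total. Threshold: n = (r − 1) · k + 1. With r = 13 and k = 190: n = 12 · 190 + 1 = 2280 + 1 = 2281. For n = 2280 = 12 · 190, we can put exactly 12 objects in every box, avoiding 13 in any single one — so 2281 is tight.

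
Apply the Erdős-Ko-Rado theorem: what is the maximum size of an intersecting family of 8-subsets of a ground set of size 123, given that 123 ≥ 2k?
max |F| = C(122, 7) = 66983637864

Erdős-Ko-Rado (1961): when n ≥ 2k, max |F| = C(n−1, k−1). The bound is attained by the star {A : i ∈ A} for any fixed i ∈ [n]. Here C(123−1, 8−1) = C(122, 7) = 66983637864.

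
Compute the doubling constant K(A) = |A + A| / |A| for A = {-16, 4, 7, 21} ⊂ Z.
K = |A + A| / |A| = 10/4 = 5/2

Enumerate A + A = {a + b : a, b ∈ A}. With |A| = 4, there are |A|^2 = 16 ordered sum pairs; collecting distinct values, A + A = {-32, -12, -9, 5, 8, 11, 14, 25, 28, 42}, so |A + A| = 10. Thus K = 10/4 = 5/2. For comparison, the minimum possible |A + A| over all 4-element sets is 2·4 − 1 = 7 (so min K = 7/4), attained only by arithmetic progressions.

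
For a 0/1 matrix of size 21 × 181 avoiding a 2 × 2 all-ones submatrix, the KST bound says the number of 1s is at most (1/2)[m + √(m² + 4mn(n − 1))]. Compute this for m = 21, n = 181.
z(21, 181; 2, 2) ≤ (1/2)[21 + √(21² + 4·21·181·180)] = (1/2)[21 + √2737161] = 837.7184

Kővári–Sós–Turán: let r_1, ..., r_21 be the row sums and z = Σ r_i the total number of 1s. Each pair of columns can share at most one row with both entries 1 (else a 2×2 all-ones block appears), so Σ_i C(r_i, 2) ≤ C(181, 2) = 16290. By convexity Σ_i C(r_i, 2) ≥ 21·C(z/21, 2) = z(z − 21)/(2·21), giving z² − 21z − 21·181·180 ≤ 0 and hence z ≤ (1/2)[21 + √(441 + 4·684180)] = (1/2)[21 + √2737161] ≈ (1/2)(21 + 1654.4368) = 837.7184.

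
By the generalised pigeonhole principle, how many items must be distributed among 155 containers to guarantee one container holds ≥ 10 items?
n = (10 − 1)·155 + 1 = 1396

By the generalised pigeonhole principle, to guarantee some box contains ≥ r objects we need more than (r − 1) · k objects total. Threshold: n = (r − 1) · k + 1. With r = 10 and k = 155: n = 9 · 155 + 1 = 1395 + 1 = 1396. For n = 1395 = 9 · 155, we can put exactly 9 objects in every box, avoiding 10 in any single one — so 1396 is tight.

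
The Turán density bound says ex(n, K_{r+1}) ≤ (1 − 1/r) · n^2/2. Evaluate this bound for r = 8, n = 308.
Turán density bound = (7/8) · 308^2/2 = 41503

Turán's theorem: ex(n, K_{r+1}) is achieved by the complete r-partite Turán graph T(n, r) with parts as balanced as possible, and is at most (1 − 1/r) · n^2/2. For r = 8, n = 308: the density bound is (7/8) · 94864/2 = 41503. The integer-valued extremum is e(T(308, 8)) = 41502, which is strictly less than the density bound 41503 since 8 ∤ 308 (the parts of T(308, 8) cannot all be equal).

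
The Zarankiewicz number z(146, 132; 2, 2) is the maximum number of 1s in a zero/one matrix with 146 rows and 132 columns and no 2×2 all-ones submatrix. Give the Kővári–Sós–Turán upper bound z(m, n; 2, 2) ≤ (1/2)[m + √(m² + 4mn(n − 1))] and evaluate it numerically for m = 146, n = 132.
z(146, 132; 2, 2) ≤ (1/2)[146 + √(146² + 4·146·132·131)] = (1/2)[146 + √10119844] = 1663.5851

Kővári–Sós–Turán: let r_1, ..., r_146 be the row sums and z = Σ r_i the total number of 1s. Each pair of columns can share at most one row with both entries 1 (else a 2×2 all-ones block appears), so Σ_i C(r_i, 2) ≤ C(132, 2) = 8646. By convexity Σ_i C(r_i, 2) ≥ 146·C(z/146, 2) = z(z − 146)/(2·146), giving z² − 146z − 146·132·131 ≤ 0 and hence z ≤ (1/2)[146 + √(21316 + 4·2524632)] = (1/2)[146 + √10119844] ≈ (1/2)(146 + 3181.1702) = 1663.5851.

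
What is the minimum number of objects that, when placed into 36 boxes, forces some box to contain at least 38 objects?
n = (38 − 1)·36 + 1 = 1333

By the generalised pigeonhole principle, to guarantee some box contains ≥ r objects we need more than (r − 1) · k objects total. Threshold: n = (r − 1) · k + 1. With r = 38 and k = 36: n = 37 · 36 + 1 = 1332 + 1 = 1333. For n = 1332 = 37 · 36, we can put exactly 37 objects in every box, avoiding 38 in any single one — so 1333 is tight.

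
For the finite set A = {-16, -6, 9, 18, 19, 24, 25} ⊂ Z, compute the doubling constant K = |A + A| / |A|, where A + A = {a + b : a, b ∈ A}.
K = |A + A| / |A| = 25/7

Enumerate A + A = {a + b : a, b ∈ A}. With |A| = 7, there are |A|^2 = 49 ordered sum pairs; collecting distinct values, A + A = {-32, -22, -12, -7, 2, 3, 8, 9, 12, 13, 18, 19, 27, 28, 33, 34, 36, 37, 38, 42, 43, 44, 48, 49, 50}, so |A + A| = 25. Thus K = 25/7. For comparison, the minimum possible |A + A| over all 7-element sets is 2·7 − 1 = 13 (so min K = 13/7), attained only by arithmetic progressions.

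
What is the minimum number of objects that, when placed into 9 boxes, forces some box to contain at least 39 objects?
n = (39 − 1)·9 + 1 = 343

By the generalised pigeonhole principle, to guarantee some box contains ≥ r objects we need more than (r − 1) · k objects total. Threshold: n = (r − 1) · k + 1. With r = 39 and k = 9: n = 38 · 9 + 1 = 342 + 1 = 343. For n = 342 = 38 · 9, we can put exactly 38 objects in every box, avoiding 39 in any single one — so 343 is tight.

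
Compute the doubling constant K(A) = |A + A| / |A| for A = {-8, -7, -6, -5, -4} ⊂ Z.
K = |A + A| / |A| = 9/5

Enumerate A + A = {a + b : a, b ∈ A}. With |A| = 5, there are |A|^2 = 25 ordered sum pairs; collecting distinct values, A + A = {-16, -15, -14, -13, -12, -11, -10, -9, -8}, so |A + A| = 9. Thus K = 9/5. Here |A + A| = 2|A| − 1 = 9, the minimum possible — so K = 9/5 is minimal, which holds iff A is an arithmetic progression.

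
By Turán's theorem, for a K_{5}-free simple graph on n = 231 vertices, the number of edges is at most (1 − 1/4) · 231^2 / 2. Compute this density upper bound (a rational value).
Turán density bound = (3/4) · 231^2/2 = 160083/8 ≈ 20010.375

Turán's theorem: ex(n, K_{r+1}) is achieved by the complete r-partite Turán graph T(n, r) with parts as balanced as possible, and is at most (1 − 1/r) · n^2/2. For r = 4, n = 231: the density bound is (3/4) · 53361/2 = 160083/8 ≈ 20010.375. The integer-valued extremum is e(T(231, 4)) = 20010, which is strictly less than the density bound 160083/8 since 4 ∤ 231 (the parts of T(231, 4) cannot all be equal).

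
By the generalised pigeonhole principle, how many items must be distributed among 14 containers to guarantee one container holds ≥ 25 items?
n = (25 − 1)·14 + 1 = 337

By the generalised pigeonhole principle, to guarantee some box contains ≥ r objects we need more than (r − 1) · k objects total. Threshold: n = (r − 1) · k + 1. With r = 25 and k = 14: n = 24 · 14 + 1 = 336 + 1 = 337. For n = 336 = 24 · 14, we can put exactly 24 objects in every box, avoiding 25 in any single one — so 337 is tight.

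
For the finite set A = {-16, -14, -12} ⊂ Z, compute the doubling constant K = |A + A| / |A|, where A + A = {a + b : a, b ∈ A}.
K = |A + A| / |A| = 5/3

Enumerate A + A = {a + b : a, b ∈ A}. With |A| = 3, there are |A|^2 = 9 ordered sum pairs; collecting distinct values, A + A = {-32, -30, -28, -26, -24}, so |A + A| = 5. Thus K = 5/3. Here |A + A| = 2|A| − 1 = 5, the minimum possible — so K = 5/3 is minimal, which holds iff A is an arithmetic progression.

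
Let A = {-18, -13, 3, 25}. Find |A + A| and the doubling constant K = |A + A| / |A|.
K = |A + A| / |A| = 10/4 = 5/2

Enumerate A + A = {a + b : a, b ∈ A}. With |A| = 4, there are |A|^2 = 16 ordered sum pairs; collecting distinct values, A + A = {-36, -31, -26, -15, -10, 6, 7, 12, 28, 50}, so |A + A| = 10. Thus K = 10/4 = 5/2. For comparison, the minimum possible |A + A| over all 4-element sets is 2·4 − 1 = 7 (so min K = 7/4), attained only by arithmetic progressions.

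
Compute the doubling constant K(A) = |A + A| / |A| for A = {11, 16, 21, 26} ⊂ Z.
K = |A + A| / |A| = 7/4

Enumerate A + A = {a + b : a, b ∈ A}. With |A| = 4, there are |A|^2 = 16 ordered sum pairs; collecting distinct values, A + A = {22, 27, 32, 37, 42, 47, 52}, so |A + A| = 7. Thus K = 7/4. Here |A + A| = 2|A| − 1 = 7, the minimum possible — so K = 7/4 is minimal, which holds iff A is an arithmetic progression.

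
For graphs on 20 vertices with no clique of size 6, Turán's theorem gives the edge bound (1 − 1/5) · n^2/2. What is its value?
Turán density bound = (4/5) · 20^2/2 = 160

Turán's theorem: ex(n, K_{r+1}) is achieved by the complete r-partite Turán graph T(n, r) with parts as balanced as possible, and is at most (1 − 1/r) · n^2/2. For r = 5, n = 20: the density bound is (4/5) · 400/2 = 160. Since 5 ∣ 20, the Turán graph T(20, 5) has parts of equal size 4, and its edge count e(T(20, 5)) = 160 attains the density bound exactly.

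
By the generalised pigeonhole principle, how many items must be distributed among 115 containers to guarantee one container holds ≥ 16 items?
n = (16 − 1)·115 + 1 = 1726

By the generalised pigeonhole principle, to guarantee some box contains ≥ r objects we need more than (r − 1) · k objects total. Threshold: n = (r − 1) · k + 1. With r = 16 and k = 115: n = 15 · 115 + 1 = 1725 + 1 = 1726. For n = 1725 = 15 · 115, we can put exactly 15 objects in every box, avoiding 16 in any single one — so 1726 is tight.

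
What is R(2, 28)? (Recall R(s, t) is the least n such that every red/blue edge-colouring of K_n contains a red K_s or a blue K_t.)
R(2, 28) = 28

R(2, k) = k for all k ≥ 2: in a 2-colouring of K_k, either some edge is red (a red K_2) or all edges are blue (a blue K_k). And K_{27} coloured all-blue has no blue K_28, so R(2, 28) > 27. Hence R(2, 28) = 28.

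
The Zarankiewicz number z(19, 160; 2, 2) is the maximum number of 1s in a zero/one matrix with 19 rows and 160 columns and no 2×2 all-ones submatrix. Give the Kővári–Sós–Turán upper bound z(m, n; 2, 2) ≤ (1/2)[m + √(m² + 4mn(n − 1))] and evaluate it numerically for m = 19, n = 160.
z(19, 160; 2, 2) ≤ (1/2)[19 + √(19² + 4·19·160·159)] = (1/2)[19 + √1933801] = 704.8059

Kővári–Sós–Turán: let r_1, ..., r_19 be the row sums and z = Σ r_i the total number of 1s. Each pair of columns can share at most one row with both entries 1 (else a 2×2 all-ones block appears), so Σ_i C(r_i, 2) ≤ C(160, 2) = 12720. By convexity Σ_i C(r_i, 2) ≥ 19·C(z/19, 2) = z(z − 19)/(2·19), giving z² − 19z − 19·160·159 ≤ 0 and hence z ≤ (1/2)[19 + √(361 + 4·483360)] = (1/2)[19 + √1933801] ≈ (1/2)(19 + 1390.6117) = 704.8059.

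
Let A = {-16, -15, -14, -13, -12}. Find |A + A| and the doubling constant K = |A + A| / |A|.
K = |A + A| / |A| = 9/5

Enumerate A + A = {a + b : a, b ∈ A}. With |A| = 5, there are |A|^2 = 25 ordered sum pairs; collecting distinct values, A + A = {-32, -31, -30, -29, -28, -27, -26, -25, -24}, so |A + A| = 9. Thus K = 9/5. Here |A + A| = 2|A| − 1 = 9, the minimum possible — so K = 9/5 is minimal, which holds iff A is an arithmetic progression.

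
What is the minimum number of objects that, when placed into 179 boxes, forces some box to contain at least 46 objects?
n = (46 − 1)·179 + 1 = 8056

By the generalised pigeonhole principle, to guarantee some box contains ≥ r objects we need more than (r − 1) · k objects total. Threshold: n = (r − 1) · k + 1. With r = 46 and k = 179: n = 45 · 179 + 1 = 8055 + 1 = 8056. For n = 8055 = 45 · 179, we can put exactly 45 objects in every box, avoiding 46 in any single one — so 8056 is tight.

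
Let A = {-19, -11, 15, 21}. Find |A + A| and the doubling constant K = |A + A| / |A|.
K = |A + A| / |A| = 10/4 = 5/2

Enumerate A + A = {a + b : a, b ∈ A}. With |A| = 4, there are |A|^2 = 16 ordered sum pairs; collecting distinct values, A + A = {-38, -30, -22, -4, 2, 4, 10, 30, 36, 42}, so |A + A| = 10. Thus K = 10/4 = 5/2. For comparison, the minimum possible |A + A| over all 4-element sets is 2·4 − 1 = 7 (so min K = 7/4), attained only by arithmetic progressions.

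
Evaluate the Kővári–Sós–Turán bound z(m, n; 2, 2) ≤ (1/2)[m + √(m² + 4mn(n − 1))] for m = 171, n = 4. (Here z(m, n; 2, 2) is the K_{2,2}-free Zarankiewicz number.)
z(171, 4; 2, 2) ≤ (1/2)[171 + √(171² + 4·171·4·3)] = (1/2)[171 + √37449] = 182.2587

Kővári–Sós–Turán: let r_1, ..., r_171 be the row sums and z = Σ r_i the total number of 1s. Each pair of columns can share at most one row with both entries 1 (else a 2×2 all-ones block appears), so Σ_i C(r_i, 2) ≤ C(4, 2) = 6. By convexity Σ_i C(r_i, 2) ≥ 171·C(z/171, 2) = z(z − 171)/(2·171), giving z² − 171z − 171·4·3 ≤ 0 and hence z ≤ (1/2)[171 + √(29241 + 4·2052)] = (1/2)[171 + √37449] ≈ (1/2)(171 + 193.5174) = 182.2587.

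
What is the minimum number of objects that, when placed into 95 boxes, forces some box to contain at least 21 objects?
n = (21 − 1)·95 + 1 = 1901

By the generalised pigeonhole principle, to guarantee some box contains ≥ r objects we need more than (r − 1) · k objects total. Threshold: n = (r − 1) · k + 1. With r = 21 and k = 95: n = 20 · 95 + 1 = 1900 + 1 = 1901. For n = 1900 = 20 · 95, we can put exactly 20 objects in every box, avoiding 21 in any single one — so 1901 is tight.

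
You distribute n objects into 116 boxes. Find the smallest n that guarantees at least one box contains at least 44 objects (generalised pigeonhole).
n = (44 − 1)·116 + 1 = 4989

By the generalised pigeonhole principle, to guarantee some box contains ≥ r objects we need more than (r − 1) · k objects total. Threshold: n = (r − 1) · k + 1. With r = 44 and k = 116: n = 43 · 116 + 1 = 4988 + 1 = 4989. For n = 4988 = 43 · 116, we can put exactly 43 objects in every box, avoiding 44 in any single one — so 4989 is tight.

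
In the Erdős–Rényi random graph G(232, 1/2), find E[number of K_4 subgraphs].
E[# K_4] = C(232, 4) · (1/2)^C(4, 2) = 117612110 / 2^6 = 58806055/32 = 1837689.21875

For each 4-subset S of vertices (there are C(232, 4) = 117612110 such S), let X_S = 1 if S induces a K_4 (all C(4, 2) = 6 edges present). Then P(X_S = 1) = (1/2)^6 = 1/64. By linearity of expectation, E[# K_4] = C(232, 4) · (1/2)^6 = 117612110 / 64 = 58806055/32 = 1837689.21875.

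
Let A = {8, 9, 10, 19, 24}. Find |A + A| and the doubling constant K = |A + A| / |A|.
K = |A + A| / |A| = 14/5

Enumerate A + A = {a + b : a, b ∈ A}. With |A| = 5, there are |A|^2 = 25 ordered sum pairs; collecting distinct values, A + A = {16, 17, 18, 19, 20, 27, 28, 29, 32, 33, 34, 38, 43, 48}, so |A + A| = 14. Thus K = 14/5. For comparison, the minimum possible |A + A| over all 5-element sets is 2·5 − 1 = 9 (so min K = 9/5), attained only by arithmetic progressions.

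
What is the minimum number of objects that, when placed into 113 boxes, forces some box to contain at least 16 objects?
n = (16 − 1)·113 + 1 = 1696

By the generalised pigeonhole principle, to guarantee some box contains ≥ r objects we need more than (r − 1) · k objects total. Threshold: n = (r − 1) · k + 1. With r = 16 and k = 113: n = 15 · 113 + 1 = 1695 + 1 = 1696. For n = 1695 = 15 · 113, we can put exactly 15 objects in every box, avoiding 16 in any single one — so 1696 is tight.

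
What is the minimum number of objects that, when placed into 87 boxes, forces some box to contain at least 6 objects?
n = (6 − 1)·87 + 1 = 436

By the generalised pigeonhole principle, to guarantee some box contains ≥ r objects we need more than (r − 1) · k objects total. Threshold: n = (r − 1) · k + 1. With r = 6 and k = 87: n = 5 · 87 + 1 = 435 + 1 = 436. For n = 435 = 5 · 87, we can put exactly 5 objects in every box, avoiding 6 in any single one — so 436 is tight.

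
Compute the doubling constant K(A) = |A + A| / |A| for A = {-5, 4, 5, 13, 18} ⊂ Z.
K = |A + A| / |A| = 14/5

Enumerate A + A = {a + b : a, b ∈ A}. With |A| = 5, there are |A|^2 = 25 ordered sum pairs; collecting distinct values, A + A = {-10, -1, 0, 8, 9, 10, 13, 17, 18, 22, 23, 26, 31, 36}, so |A + A| = 14. Thus K = 14/5. For comparison, the minimum possible |A + A| over all 5-element sets is 2·5 − 1 = 9 (so min K = 9/5), attained only by arithmetic progressions.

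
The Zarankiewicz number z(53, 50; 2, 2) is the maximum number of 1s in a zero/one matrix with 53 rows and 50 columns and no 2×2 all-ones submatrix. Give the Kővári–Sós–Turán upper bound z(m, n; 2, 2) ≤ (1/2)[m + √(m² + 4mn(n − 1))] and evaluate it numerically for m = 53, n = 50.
z(53, 50; 2, 2) ≤ (1/2)[53 + √(53² + 4·53·50·49)] = (1/2)[53 + √522209] = 387.8201

Kővári–Sós–Turán: let r_1, ..., r_53 be the row sums and z = Σ r_i the total number of 1s. Each pair of columns can share at most one row with both entries 1 (else a 2×2 all-ones block appears), so Σ_i C(r_i, 2) ≤ C(50, 2) = 1225. By convexity Σ_i C(r_i, 2) ≥ 53·C(z/53, 2) = z(z − 53)/(2·53), giving z² − 53z − 53·50·49 ≤ 0 and hence z ≤ (1/2)[53 + √(2809 + 4·129850)] = (1/2)[53 + √522209] ≈ (1/2)(53 + 722.6403) = 387.8201.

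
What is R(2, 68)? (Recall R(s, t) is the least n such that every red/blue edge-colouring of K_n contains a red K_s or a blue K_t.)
R(2, 68) = 68

R(2, k) = k for all k ≥ 2: in a 2-colouring of K_k, either some edge is red (a red K_2) or all edges are blue (a blue K_k). And K_{67} coloured all-blue has no blue K_68, so R(2, 68) > 67. Hence R(2, 68) = 68.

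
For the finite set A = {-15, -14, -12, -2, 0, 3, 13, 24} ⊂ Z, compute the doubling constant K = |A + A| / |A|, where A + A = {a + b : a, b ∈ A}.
K = |A + A| / |A| = 32/8 = 4

Enumerate A + A = {a + b : a, b ∈ A}. With |A| = 8, there are |A|^2 = 64 ordered sum pairs; collecting distinct values, A + A = {-30, -29, -28, -27, -26, -24, -17, -16, -15, -14, -12, -11, -9, -4, -2, -1, 0, 1, 3, 6, 9, 10, 11, 12, 13, 16, 22, 24, 26, 27, 37, 48}, so |A + A| = 32. Thus K = 32/8 = 4. For comparison, the minimum possible |A + A| over all 8-element sets is 2·8 − 1 = 15 (so min K = 15/8), attained only by arithmetic progressions.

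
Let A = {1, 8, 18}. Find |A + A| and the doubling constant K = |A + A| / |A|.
K = |A + A| / |A| = 6/3 = 2

Enumerate A + A = {a + b : a, b ∈ A}. With |A| = 3, there are |A|^2 = 9 ordered sum pairs; collecting distinct values, A + A = {2, 9, 16, 19, 26, 36}, so |A + A| = 6. Thus K = 6/3 = 2. For comparison, the minimum possible |A + A| over all 3-element sets is 2·3 − 1 = 5 (so min K = 5/3), attained only by arithmetic progressions.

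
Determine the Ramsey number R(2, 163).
R(2, 163) = 163

R(2, k) = k for all k ≥ 2: in a 2-colouring of K_k, either some edge is red (a red K_2) or all edges are blue (a blue K_k). And K_{162} coloured all-blue has no blue K_163, so R(2, 163) > 162. Hence R(2, 163) = 163.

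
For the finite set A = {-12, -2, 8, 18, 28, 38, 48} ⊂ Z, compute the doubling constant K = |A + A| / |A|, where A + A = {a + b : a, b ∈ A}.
K = |A + A| / |A| = 13/7

Enumerate A + A = {a + b : a, b ∈ A}. With |A| = 7, there are |A|^2 = 49 ordered sum pairs; collecting distinct values, A + A = {-24, -14, -4, 6, 16, 26, 36, 46, 56, 66, 76, 86, 96}, so |A + A| = 13. Thus K = 13/7. Here |A + A| = 2|A| − 1 = 13, the minimum possible — so K = 13/7 is minimal, which holds iff A is an arithmetic progression.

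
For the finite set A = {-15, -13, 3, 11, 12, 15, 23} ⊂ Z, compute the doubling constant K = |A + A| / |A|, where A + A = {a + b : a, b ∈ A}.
K = |A + A| / |A| = 27/7

Enumerate A + A = {a + b : a, b ∈ A}. With |A| = 7, there are |A|^2 = 49 ordered sum pairs; collecting distinct values, A + A = {-30, -28, -26, -12, -10, -4, -3, -2, -1, 0, 2, 6, 8, 10, 14, 15, 18, 22, 23, 24, 26, 27, 30, 34, 35, 38, 46}, so |A + A| = 27. Thus K = 27/7. For comparison, the minimum possible |A + A| over all 7-element sets is 2·7 − 1 = 13 (so min K = 13/7), attained only by arithmetic progressions.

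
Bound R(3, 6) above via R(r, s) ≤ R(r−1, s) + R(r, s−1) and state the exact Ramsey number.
R(3, 6) ≤ R(2, 6) + R(3, 5) = 6 + 14 = 20; exact value R(3, 6) = 18.

The Erdős–Szekeres recurrence R(r, s) ≤ R(r−1, s) + R(r, s−1) applied to (r, s) = (3, 6) gives
  R(3, 6) ≤ R(2, 6) + R(3, 5) = 6 + 14 = 20.
(Recall R(2, k) = k and R is symmetric.) The recurrence is not tight here (it gives 20, but the exact value is R(3, 6) = 18); the tight upper bound requires a sharper argument than the simple recurrence, combined with a lower-bound construction on K_{17}.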